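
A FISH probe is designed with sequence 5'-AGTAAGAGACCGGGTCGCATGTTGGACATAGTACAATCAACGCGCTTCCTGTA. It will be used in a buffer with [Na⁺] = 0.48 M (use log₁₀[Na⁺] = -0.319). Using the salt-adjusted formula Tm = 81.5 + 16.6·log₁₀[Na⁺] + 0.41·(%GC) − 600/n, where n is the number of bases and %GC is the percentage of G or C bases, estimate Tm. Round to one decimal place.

Length n = 53. G=14, T=12, A=15, C=12
G+C = 26, so %GC = 26/53 × 100 = 49.057%
Salt term: 16.6 × (-0.319) = -5.295
GC term: 0.41 × 49.057 = 20.113; length term: −600/53 = −11.321
Tm = 81.5 + (-5.295) + 20.113 − 11.321 = 84.997 → 85.0°C

85.0°C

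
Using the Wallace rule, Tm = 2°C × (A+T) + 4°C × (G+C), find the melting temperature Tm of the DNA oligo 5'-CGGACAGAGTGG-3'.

Counting bases: T=1, C=2, A=3, G=6
AT pairs contribute 4, GC pairs contribute 8.
Tm = 4·8 + 2·4 = 32 + 8 = 40°C

40°C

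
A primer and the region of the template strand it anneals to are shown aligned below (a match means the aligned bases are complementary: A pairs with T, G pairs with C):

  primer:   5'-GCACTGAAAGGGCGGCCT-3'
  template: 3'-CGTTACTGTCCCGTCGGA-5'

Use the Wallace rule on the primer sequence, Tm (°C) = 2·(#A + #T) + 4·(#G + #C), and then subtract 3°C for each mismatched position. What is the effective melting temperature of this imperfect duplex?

51°C

Primer base counts: A=4, T=2, G=7, C=5 → A+T=6, G+C=12
Perfect-match Tm = 2(6) + 4(12) = 12 + 48 = 60°C
Mismatches (positions where the bases are not complementary): 3 (at positions 4, 8, 14)
Effective Tm = 60 − 3×3 = 60 − 9 = 51°C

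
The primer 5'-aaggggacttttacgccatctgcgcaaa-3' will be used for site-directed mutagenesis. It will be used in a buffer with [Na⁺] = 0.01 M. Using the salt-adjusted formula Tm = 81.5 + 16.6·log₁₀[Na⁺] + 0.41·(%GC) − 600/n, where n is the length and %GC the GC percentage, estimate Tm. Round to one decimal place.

Length n = 28. T=6, G=7, C=7, A=8
G+C = 14, so %GC = 14/28 × 100 = 50%
Salt term: 16.6 × (-2) = -33.2
GC term: 0.41 × 50 = 20.5; length term: −600/28 = −21.429
Tm = 81.5 + (-33.2) + 20.5 − 21.429 = 47.371 → 47.4°C

47.4°C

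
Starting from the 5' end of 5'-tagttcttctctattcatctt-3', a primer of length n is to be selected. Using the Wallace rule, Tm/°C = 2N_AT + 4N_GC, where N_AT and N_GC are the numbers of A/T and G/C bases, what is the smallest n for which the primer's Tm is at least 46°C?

n = 18

First 17 bases: TAGTTCTTCTCTATTCA → Tm = 44°C (< 46°C)
First 18 bases: TAGTTCTTCTCTATTCAT → Tm = 46°C (≥ 46°C)
Since every base adds ≥2°C, Tm only increases with n, so the threshold is first crossed at n = 18.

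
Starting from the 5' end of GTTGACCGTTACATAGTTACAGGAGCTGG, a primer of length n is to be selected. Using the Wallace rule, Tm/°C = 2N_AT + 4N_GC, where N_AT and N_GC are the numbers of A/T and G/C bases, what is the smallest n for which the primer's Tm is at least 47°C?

First 16 bases: GTTGACCGTTACATAG → Tm = 46°C (< 47°C)
First 17 bases: GTTGACCGTTACATAGT → Tm = 48°C (≥ 47°C)
Since every base adds ≥2°C, Tm only increases with n, so the threshold is first crossed at n = 17.

n = 17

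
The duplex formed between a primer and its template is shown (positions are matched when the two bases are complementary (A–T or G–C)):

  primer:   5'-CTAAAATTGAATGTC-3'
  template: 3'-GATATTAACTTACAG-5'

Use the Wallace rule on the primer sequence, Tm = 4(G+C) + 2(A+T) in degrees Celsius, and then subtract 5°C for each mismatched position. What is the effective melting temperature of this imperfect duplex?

Primer base counts: A=6, T=5, G=2, C=2 → A+T=11, G+C=4
Perfect-match Tm = 2(11) + 4(4) = 22 + 16 = 38°C
Mismatches (positions where the bases are not complementary): 1 (at position 4)
Effective Tm = 38 − 1×5 = 38 − 5 = 33°C

33°C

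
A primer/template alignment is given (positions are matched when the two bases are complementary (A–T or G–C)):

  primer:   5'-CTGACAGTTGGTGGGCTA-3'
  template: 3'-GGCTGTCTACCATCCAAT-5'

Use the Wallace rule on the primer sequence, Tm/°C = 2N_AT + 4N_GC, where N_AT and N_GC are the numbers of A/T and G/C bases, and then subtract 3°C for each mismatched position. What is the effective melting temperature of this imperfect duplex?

Primer base counts: A=3, T=5, G=7, C=3 → A+T=8, G+C=10
Perfect-match Tm = 2(8) + 4(10) = 16 + 40 = 56°C
Mismatches (positions where the bases are not complementary): 4 (at positions 2, 8, 13, 16)
Effective Tm = 56 − 4×3 = 56 − 12 = 44°C

44°C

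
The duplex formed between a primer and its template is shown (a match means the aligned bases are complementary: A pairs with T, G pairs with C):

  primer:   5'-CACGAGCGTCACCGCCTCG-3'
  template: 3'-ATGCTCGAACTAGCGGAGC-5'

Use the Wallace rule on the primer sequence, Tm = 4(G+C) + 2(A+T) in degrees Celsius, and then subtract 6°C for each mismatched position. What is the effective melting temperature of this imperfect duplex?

Primer base counts: A=3, T=2, G=5, C=9 → A+T=5, G+C=14
Perfect-match Tm = 2(5) + 4(14) = 10 + 56 = 66°C
Mismatches (positions where the bases are not complementary): 4 (at positions 1, 8, 10, 12)
Effective Tm = 66 − 4×6 = 66 − 24 = 42°C

42°C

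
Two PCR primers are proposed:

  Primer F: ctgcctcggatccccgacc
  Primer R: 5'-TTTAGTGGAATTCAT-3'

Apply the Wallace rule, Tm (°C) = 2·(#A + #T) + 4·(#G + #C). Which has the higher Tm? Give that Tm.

Primer F: A+T=5, G+C=14 → Tm = 2(5)+4(14) = 66°C
Primer R: A+T=11, G+C=4 → Tm = 2(11)+4(4) = 38°C
66°C vs 38°C → primer F is higher.

Primer F, 66°C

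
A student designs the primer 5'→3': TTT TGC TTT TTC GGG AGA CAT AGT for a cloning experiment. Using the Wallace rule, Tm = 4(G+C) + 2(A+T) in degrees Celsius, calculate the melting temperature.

Base counts: C=3, A=4, T=11, G=6
AT pairs contribute 15, GC pairs contribute 9.
Tm = 2(15) + 4(9) = 30 + 36 = 66°C

66°C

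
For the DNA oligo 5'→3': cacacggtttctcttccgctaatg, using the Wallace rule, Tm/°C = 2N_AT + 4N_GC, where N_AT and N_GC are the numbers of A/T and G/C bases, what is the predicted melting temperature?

Base counts: C=8, A=4, T=8, G=4
A+T = 12, G+C = 12
Tm = 4·12 + 2·12 = 48 + 24 = 72°C

72°C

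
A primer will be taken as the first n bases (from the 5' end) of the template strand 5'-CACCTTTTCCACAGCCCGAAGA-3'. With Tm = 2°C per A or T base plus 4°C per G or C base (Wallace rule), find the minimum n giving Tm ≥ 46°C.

First 14 bases: CACCTTTTCCACAG → Tm = 42°C (< 46°C)
First 15 bases: CACCTTTTCCACAGC → Tm = 46°C (≥ 46°C)
Since every base adds ≥2°C, Tm only increases with n, so the threshold is first crossed at n = 15.

n = 15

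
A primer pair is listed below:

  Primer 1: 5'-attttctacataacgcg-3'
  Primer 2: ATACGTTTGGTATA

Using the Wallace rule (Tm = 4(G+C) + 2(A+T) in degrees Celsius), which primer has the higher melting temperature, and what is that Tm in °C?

Primer 1, 46°C

Primer 1: A+T=11, G+C=6 → Tm = 2(11)+4(6) = 46°C
Primer 2: A+T=10, G+C=4 → Tm = 2(10)+4(4) = 36°C
46°C vs 36°C → primer 1 is higher.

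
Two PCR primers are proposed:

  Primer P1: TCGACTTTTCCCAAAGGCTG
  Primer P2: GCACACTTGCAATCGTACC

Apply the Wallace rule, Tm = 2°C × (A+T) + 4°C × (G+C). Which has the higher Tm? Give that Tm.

Primer P1: A+T=10, G+C=10 → Tm = 2(10)+4(10) = 60°C
Primer P2: A+T=9, G+C=10 → Tm = 2(9)+4(10) = 58°C
60°C vs 58°C → primer P1 is higher.

Primer P1, 60°C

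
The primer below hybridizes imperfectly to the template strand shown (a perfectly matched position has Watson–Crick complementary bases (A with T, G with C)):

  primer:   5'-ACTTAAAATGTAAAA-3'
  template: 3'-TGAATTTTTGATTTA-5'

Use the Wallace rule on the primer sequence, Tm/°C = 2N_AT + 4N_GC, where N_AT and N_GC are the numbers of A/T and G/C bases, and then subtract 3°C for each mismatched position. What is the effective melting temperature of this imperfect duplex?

Primer base counts: A=9, T=4, G=1, C=1 → A+T=13, G+C=2
Perfect-match Tm = 2(13) + 4(2) = 26 + 8 = 34°C
Mismatches (positions where the bases are not complementary): 3 (at positions 9, 10, 15)
Effective Tm = 34 − 3×3 = 34 − 9 = 25°C

25°C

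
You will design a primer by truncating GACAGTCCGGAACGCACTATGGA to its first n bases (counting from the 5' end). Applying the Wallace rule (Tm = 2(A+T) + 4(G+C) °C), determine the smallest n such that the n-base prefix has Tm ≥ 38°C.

n = 12

First 11 bases: GACAGTCCGGA → Tm = 36°C (< 38°C)
First 12 bases: GACAGTCCGGAA → Tm = 38°C (≥ 38°C)
Each additional base adds 2°C (A/T) or 4°C (G/C), so Tm is non-decreasing in n; n = 12 is the first length to reach 38°C.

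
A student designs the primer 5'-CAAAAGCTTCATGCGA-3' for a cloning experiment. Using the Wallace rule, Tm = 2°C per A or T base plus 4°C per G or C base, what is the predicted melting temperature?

46°C

T=3, C=4, G=3, A=6
So N_AT = 9 and N_GC = 7.
Tm = 4·7 + 2·9 = 28 + 18 = 46°C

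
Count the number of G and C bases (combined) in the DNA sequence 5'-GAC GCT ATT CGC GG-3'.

9

Base counts: A=2, T=3, G=5, C=4
G+C = 5 + 4 = 9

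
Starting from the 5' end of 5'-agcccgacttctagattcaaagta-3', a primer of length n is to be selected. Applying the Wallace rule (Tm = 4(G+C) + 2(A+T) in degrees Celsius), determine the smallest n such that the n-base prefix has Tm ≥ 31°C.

First 9 bases: AGCCCGACT → Tm = 30°C (< 31°C)
First 10 bases: AGCCCGACTT → Tm = 32°C (≥ 31°C)
Each additional base adds 2°C (A/T) or 4°C (G/C), so Tm is non-decreasing in n; n = 10 is the first length to reach 31°C.

n = 10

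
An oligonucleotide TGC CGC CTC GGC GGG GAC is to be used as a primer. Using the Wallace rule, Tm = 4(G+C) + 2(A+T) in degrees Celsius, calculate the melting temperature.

66°C

Scanning the sequence gives T=2, G=8, A=1, C=7.
So N_AT = 3 and N_GC = 15.
Tm = 4·15 + 2·3 = 60 + 6 = 66°C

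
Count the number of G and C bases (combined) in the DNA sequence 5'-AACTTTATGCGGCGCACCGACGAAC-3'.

14

Counting bases: A=7, G=6, T=4, C=8
Total G or C: 6 + 8 = 14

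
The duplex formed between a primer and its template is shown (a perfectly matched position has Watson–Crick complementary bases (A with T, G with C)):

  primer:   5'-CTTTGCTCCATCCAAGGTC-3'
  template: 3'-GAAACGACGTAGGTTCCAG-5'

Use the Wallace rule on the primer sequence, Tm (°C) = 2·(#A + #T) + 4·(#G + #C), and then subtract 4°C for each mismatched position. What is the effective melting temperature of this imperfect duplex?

54°C

Primer base counts: A=3, T=6, G=3, C=7 → A+T=9, G+C=10
Perfect-match Tm = 2(9) + 4(10) = 18 + 40 = 58°C
Mismatches (positions where the bases are not complementary): 1 (at position 8)
Effective Tm = 58 − 1×4 = 58 − 4 = 54°C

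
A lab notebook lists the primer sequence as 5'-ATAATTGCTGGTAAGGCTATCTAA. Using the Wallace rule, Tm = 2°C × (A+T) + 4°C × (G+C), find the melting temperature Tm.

64°C

G=5, A=8, T=8, C=3
A+T = 16, G+C = 8
Tm = 2×16 + 4×8 = 64°C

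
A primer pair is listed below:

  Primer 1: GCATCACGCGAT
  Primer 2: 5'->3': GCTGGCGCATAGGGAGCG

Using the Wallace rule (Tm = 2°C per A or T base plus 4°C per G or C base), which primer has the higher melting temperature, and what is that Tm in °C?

Primer 1: A+T=5, G+C=7 → Tm = 2(5)+4(7) = 38°C
Primer 2: A+T=5, G+C=13 → Tm = 2(5)+4(13) = 62°C
38°C vs 62°C → primer 2 is higher.

Primer 2, 62°C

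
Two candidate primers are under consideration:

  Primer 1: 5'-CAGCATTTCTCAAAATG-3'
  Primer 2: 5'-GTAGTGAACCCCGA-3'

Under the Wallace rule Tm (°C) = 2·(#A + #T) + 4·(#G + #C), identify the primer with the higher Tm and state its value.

Primer 1: A+T=11, G+C=6 → Tm = 2(11)+4(6) = 46°C
Primer 2: A+T=6, G+C=8 → Tm = 2(6)+4(8) = 44°C
46°C vs 44°C → primer 1 is higher.

Primer 1, 46°C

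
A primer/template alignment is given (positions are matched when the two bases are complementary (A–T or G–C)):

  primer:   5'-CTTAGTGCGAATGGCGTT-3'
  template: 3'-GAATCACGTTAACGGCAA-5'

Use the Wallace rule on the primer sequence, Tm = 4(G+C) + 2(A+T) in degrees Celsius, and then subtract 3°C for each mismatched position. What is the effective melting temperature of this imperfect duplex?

Primer base counts: A=3, T=6, G=6, C=3 → A+T=9, G+C=9
Perfect-match Tm = 2(9) + 4(9) = 18 + 36 = 54°C
Mismatches (positions where the bases are not complementary): 3 (at positions 9, 11, 14)
Effective Tm = 54 − 3×3 = 54 − 9 = 45°C

45°C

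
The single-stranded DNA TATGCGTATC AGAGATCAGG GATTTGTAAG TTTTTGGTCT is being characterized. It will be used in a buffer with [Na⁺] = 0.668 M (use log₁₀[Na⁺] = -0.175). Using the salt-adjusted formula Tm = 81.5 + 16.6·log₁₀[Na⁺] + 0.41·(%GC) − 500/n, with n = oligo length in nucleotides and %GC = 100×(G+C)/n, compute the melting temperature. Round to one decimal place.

81.5°C

Length n = 40. Base counts: G=11, C=4, T=16, A=9
G+C = 15, so %GC = 15/40 × 100 = 37.5%
Salt term: 16.6 × (-0.175) = -2.905
GC term: 0.41 × 37.5 = 15.375; length term: −500/40 = −12.5
Tm = 81.5 + (-2.905) + 15.375 − 12.5 = 81.47 → 81.5°C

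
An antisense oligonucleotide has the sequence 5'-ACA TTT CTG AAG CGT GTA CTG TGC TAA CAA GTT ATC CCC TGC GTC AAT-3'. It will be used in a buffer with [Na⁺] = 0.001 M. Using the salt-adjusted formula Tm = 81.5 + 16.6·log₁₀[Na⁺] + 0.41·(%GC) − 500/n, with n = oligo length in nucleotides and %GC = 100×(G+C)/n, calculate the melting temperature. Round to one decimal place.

Length n = 48. Base counts: A=12, T=15, C=12, G=9
G+C = 21, so %GC = 21/48 × 100 = 43.75%
Salt term: 16.6 × (-3) = -49.8
GC term: 0.41 × 43.75 = 17.938; length term: −500/48 = −10.417
Tm = 81.5 + (-49.8) + 17.938 − 10.417 = 39.221 → 39.2°C

39.2°C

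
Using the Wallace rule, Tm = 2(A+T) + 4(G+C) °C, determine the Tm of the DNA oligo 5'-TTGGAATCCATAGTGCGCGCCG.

T=5, A=4, G=7, C=6
A+T = 9, G+C = 13
Tm = 4·13 + 2·9 = 52 + 18 = 70°C

70°C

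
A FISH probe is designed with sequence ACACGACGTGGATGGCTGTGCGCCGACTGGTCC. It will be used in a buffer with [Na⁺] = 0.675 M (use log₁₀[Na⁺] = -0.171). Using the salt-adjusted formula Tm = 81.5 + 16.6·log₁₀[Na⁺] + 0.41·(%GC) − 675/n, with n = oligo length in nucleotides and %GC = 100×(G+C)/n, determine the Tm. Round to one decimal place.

Length n = 33. Scanning the sequence gives T=6, G=12, C=10, A=5.
G+C = 22, so %GC = 22/33 × 100 = 66.667%
Salt term: 16.6 × (-0.171) = -2.839
GC term: 0.41 × 66.667 = 27.333; length term: −675/33 = −20.455
Tm = 81.5 + (-2.839) + 27.333 − 20.455 = 85.539 → 85.5°C

85.5°C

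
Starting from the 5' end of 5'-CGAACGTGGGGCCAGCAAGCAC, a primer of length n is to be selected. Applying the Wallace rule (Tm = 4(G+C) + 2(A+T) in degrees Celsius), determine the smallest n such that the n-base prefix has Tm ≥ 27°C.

n = 9

First 8 bases: CGAACGTG → Tm = 26°C (< 27°C)
First 9 bases: CGAACGTGG → Tm = 30°C (≥ 27°C)
Each additional base adds 2°C (A/T) or 4°C (G/C), so Tm is non-decreasing in n; n = 9 is the first length to reach 27°C.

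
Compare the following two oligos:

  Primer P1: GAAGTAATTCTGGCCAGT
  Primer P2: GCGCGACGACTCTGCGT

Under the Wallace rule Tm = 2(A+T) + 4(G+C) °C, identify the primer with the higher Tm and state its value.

Primer P1: A+T=10, G+C=8 → Tm = 2(10)+4(8) = 52°C
Primer P2: A+T=5, G+C=12 → Tm = 2(5)+4(12) = 58°C
52°C vs 58°C → primer P2 is higher.

Primer P2, 58°C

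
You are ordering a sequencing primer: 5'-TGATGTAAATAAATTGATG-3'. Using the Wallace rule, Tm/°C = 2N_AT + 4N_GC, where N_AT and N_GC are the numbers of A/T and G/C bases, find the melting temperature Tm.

Base counts: G=4, A=8, T=7, C=0
So N_AT = 15 and N_GC = 4.
Tm = 2(15) + 4(4) = 30 + 16 = 46°C

46°C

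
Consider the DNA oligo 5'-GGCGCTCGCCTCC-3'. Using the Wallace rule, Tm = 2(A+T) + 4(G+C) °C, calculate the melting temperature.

Scanning the sequence gives T=2, C=7, G=4, A=0.
So N_AT = 2 and N_GC = 11.
Tm = 2(2) + 4(11) = 4 + 44 = 48°C

48°C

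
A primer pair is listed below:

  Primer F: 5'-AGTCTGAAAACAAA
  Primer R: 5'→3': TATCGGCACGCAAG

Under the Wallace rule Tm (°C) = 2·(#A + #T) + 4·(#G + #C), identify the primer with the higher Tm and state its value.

Primer F: A+T=10, G+C=4 → Tm = 2(10)+4(4) = 36°C
Primer R: A+T=6, G+C=8 → Tm = 2(6)+4(8) = 44°C
36°C vs 44°C → primer R is higher.

Primer R, 44°C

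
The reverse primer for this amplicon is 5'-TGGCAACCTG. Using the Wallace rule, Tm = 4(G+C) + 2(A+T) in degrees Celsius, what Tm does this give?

32°C

Base counts: G=3, A=2, C=3, T=2
AT pairs contribute 4, GC pairs contribute 6.
Tm = 2(4) + 4(6) = 8 + 24 = 32°C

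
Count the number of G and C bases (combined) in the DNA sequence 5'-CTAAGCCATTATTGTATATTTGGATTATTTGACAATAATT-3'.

9

Counting bases: T=18, A=13, C=4, G=5
Total G or C: 5 + 4 = 9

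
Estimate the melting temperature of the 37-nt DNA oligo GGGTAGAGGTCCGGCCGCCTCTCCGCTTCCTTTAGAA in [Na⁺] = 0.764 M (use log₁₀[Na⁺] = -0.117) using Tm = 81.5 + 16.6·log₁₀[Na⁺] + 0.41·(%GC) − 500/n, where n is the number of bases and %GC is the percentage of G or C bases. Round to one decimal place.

Length n = 37. Scanning the sequence gives T=9, G=11, C=12, A=5.
G+C = 23, so %GC = 23/37 × 100 = 62.162%
Salt term: 16.6 × (-0.117) = -1.942
GC term: 0.41 × 62.162 = 25.486; length term: −500/37 = −13.514
Tm = 81.5 + (-1.942) + 25.486 − 13.514 = 91.53 → 91.5°C

91.5°C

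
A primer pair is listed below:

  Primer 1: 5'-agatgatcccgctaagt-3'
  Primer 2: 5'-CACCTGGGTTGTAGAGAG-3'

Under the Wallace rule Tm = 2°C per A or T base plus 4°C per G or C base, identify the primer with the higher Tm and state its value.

Primer 2, 56°C

Primer 1: A+T=9, G+C=8 → Tm = 2(9)+4(8) = 50°C
Primer 2: A+T=8, G+C=10 → Tm = 2(8)+4(10) = 56°C
50°C vs 56°C → primer 2 is higher.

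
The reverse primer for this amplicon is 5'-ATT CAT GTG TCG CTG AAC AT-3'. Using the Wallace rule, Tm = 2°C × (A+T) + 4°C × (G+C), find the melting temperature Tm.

Scanning the sequence gives A=5, G=4, C=4, T=7.
So N_AT = 12 and N_GC = 8.
Tm = 4·8 + 2·12 = 32 + 24 = 56°C

56°C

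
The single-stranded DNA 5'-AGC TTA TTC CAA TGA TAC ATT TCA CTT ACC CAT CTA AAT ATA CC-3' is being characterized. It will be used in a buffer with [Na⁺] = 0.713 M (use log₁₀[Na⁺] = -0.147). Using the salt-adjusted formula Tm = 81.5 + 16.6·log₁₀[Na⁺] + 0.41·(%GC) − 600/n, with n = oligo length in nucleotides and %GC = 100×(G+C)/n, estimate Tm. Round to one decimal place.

Length n = 44. G=2, C=12, T=15, A=15
G+C = 14, so %GC = 14/44 × 100 = 31.818%
Salt term: 16.6 × (-0.147) = -2.44
GC term: 0.41 × 31.818 = 13.045; length term: −600/44 = −13.636
Tm = 81.5 + (-2.44) + 13.045 − 13.636 = 78.469 → 78.5°C

78.5°C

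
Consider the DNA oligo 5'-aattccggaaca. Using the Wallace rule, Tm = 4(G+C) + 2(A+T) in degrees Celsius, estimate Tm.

34°C

Counting bases: A=5, C=3, T=2, G=2
A+T = 7, G+C = 5
Tm = 4·5 + 2·7 = 20 + 14 = 34°C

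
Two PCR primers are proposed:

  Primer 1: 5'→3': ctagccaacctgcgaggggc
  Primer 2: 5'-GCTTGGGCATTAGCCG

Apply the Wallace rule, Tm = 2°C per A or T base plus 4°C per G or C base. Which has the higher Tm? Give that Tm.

Primer 1: A+T=6, G+C=14 → Tm = 2(6)+4(14) = 68°C
Primer 2: A+T=6, G+C=10 → Tm = 2(6)+4(10) = 52°C
68°C vs 52°C → primer 1 is higher.

Primer 1, 68°C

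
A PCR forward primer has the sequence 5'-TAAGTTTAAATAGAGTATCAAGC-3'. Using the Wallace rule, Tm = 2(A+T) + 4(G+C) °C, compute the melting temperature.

58°C

Base counts: T=7, G=4, C=2, A=10
A+T = 17, G+C = 6
Tm = 2(17) + 4(6) = 34 + 24 = 58°C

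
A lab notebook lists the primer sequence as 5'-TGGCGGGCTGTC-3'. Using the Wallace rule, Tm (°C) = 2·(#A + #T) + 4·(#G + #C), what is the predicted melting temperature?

42°C

Scanning the sequence gives G=6, C=3, T=3, A=0.
So N_AT = 3 and N_GC = 9.
Tm = 2×3 + 4×9 = 42°C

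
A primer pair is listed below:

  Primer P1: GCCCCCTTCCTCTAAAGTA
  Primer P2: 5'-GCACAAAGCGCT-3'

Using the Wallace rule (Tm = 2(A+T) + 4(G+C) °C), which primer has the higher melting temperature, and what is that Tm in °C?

Primer P1: A+T=9, G+C=10 → Tm = 2(9)+4(10) = 58°C
Primer P2: A+T=5, G+C=7 → Tm = 2(5)+4(7) = 38°C
58°C vs 38°C → primer P1 is higher.

Primer P1, 58°C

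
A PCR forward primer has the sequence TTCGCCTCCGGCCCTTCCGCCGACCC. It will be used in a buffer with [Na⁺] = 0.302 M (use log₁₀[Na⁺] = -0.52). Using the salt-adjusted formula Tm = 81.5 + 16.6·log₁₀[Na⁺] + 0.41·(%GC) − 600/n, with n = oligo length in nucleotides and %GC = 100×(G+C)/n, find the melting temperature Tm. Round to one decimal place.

Length n = 26. T=5, A=1, C=15, G=5
G+C = 20, so %GC = 20/26 × 100 = 76.923%
Salt term: 16.6 × (-0.52) = -8.632
GC term: 0.41 × 76.923 = 31.538; length term: −600/26 = −23.077
Tm = 81.5 + (-8.632) + 31.538 − 23.077 = 81.329 → 81.3°C

81.3°C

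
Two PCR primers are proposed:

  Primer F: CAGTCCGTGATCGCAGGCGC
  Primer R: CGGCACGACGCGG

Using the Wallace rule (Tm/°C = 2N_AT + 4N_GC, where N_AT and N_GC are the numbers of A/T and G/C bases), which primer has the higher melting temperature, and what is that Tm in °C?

Primer F: A+T=6, G+C=14 → Tm = 2(6)+4(14) = 68°C
Primer R: A+T=2, G+C=11 → Tm = 2(2)+4(11) = 48°C
68°C vs 48°C → primer F is higher.

Primer F, 68°C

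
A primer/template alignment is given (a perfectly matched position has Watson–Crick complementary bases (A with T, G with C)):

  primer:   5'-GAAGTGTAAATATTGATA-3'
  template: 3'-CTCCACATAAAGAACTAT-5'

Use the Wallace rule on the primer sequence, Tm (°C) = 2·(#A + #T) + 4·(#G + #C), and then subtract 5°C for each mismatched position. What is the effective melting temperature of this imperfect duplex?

24°C

Primer base counts: A=8, T=6, G=4, C=0 → A+T=14, G+C=4
Perfect-match Tm = 2(14) + 4(4) = 28 + 16 = 44°C
Mismatches (positions where the bases are not complementary): 4 (at positions 3, 9, 10, 12)
Effective Tm = 44 − 4×5 = 44 − 20 = 24°C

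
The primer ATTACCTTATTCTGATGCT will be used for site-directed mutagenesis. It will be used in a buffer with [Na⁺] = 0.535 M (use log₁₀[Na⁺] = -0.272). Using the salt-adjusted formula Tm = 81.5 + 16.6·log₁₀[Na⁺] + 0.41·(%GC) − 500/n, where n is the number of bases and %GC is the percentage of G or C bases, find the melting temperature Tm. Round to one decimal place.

Length n = 19. T=9, G=2, C=4, A=4
G+C = 6, so %GC = 6/19 × 100 = 31.579%
Salt term: 16.6 × (-0.272) = -4.515
GC term: 0.41 × 31.579 = 12.947; length term: −500/19 = −26.316
Tm = 81.5 + (-4.515) + 12.947 − 26.316 = 63.616 → 63.6°C

63.6°C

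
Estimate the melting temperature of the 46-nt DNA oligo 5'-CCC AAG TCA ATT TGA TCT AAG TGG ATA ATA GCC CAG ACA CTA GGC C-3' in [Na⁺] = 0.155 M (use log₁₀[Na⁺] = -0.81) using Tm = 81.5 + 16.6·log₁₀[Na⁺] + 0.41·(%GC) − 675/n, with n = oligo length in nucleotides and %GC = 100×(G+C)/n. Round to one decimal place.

Length n = 46. Counting bases: G=9, A=15, T=10, C=12
G+C = 21, so %GC = 21/46 × 100 = 45.652%
Salt term: 16.6 × (-0.81) = -13.446
GC term: 0.41 × 45.652 = 18.717; length term: −675/46 = −14.674
Tm = 81.5 + (-13.446) + 18.717 − 14.674 = 72.097 → 72.1°C

72.1°C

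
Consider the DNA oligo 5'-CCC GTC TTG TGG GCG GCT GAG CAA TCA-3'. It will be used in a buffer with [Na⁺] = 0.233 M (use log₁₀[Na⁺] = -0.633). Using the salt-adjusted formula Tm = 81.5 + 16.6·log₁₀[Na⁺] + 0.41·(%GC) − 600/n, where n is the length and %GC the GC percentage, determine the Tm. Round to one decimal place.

Length n = 27. Scanning the sequence gives A=4, C=8, G=9, T=6.
G+C = 17, so %GC = 17/27 × 100 = 62.963%
Salt term: 16.6 × (-0.633) = -10.508
GC term: 0.41 × 62.963 = 25.815; length term: −600/27 = −22.222
Tm = 81.5 + (-10.508) + 25.815 − 22.222 = 74.585 → 74.6°C

74.6°C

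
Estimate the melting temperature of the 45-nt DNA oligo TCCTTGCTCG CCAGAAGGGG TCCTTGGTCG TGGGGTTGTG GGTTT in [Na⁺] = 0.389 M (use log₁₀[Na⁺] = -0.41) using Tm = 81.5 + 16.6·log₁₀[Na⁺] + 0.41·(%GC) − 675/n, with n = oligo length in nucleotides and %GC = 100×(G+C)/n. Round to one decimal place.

84.3°C

Length n = 45. Counting bases: G=18, C=9, T=15, A=3
G+C = 27, so %GC = 27/45 × 100 = 60%
Salt term: 16.6 × (-0.41) = -6.806
GC term: 0.41 × 60 = 24.6; length term: −675/45 = −15
Tm = 81.5 + (-6.806) + 24.6 − 15 = 84.294 → 84.3°C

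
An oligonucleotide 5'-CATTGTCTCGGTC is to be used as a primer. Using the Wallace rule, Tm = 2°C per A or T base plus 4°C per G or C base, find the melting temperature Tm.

Counting bases: C=4, A=1, G=3, T=5
A+T = 6, G+C = 7
Tm = 2(6) + 4(7) = 12 + 28 = 40°C

40°C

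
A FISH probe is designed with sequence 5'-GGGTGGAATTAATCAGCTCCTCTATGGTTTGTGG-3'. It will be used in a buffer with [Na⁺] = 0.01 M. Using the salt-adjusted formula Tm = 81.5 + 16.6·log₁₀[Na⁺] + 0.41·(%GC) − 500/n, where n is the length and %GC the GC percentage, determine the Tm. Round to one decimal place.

52.9°C

Length n = 34. Base counts: G=11, T=12, C=5, A=6
G+C = 16, so %GC = 16/34 × 100 = 47.059%
Salt term: 16.6 × (-2) = -33.2
GC term: 0.41 × 47.059 = 19.294; length term: −500/34 = −14.706
Tm = 81.5 + (-33.2) + 19.294 − 14.706 = 52.888 → 52.9°C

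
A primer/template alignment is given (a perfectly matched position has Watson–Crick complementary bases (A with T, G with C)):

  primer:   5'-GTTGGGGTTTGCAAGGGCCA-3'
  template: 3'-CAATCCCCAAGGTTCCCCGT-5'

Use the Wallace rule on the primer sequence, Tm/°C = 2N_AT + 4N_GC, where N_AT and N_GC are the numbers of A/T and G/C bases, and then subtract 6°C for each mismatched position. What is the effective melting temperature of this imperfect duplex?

Primer base counts: A=3, T=5, G=9, C=3 → A+T=8, G+C=12
Perfect-match Tm = 2(8) + 4(12) = 16 + 48 = 64°C
Mismatches (positions where the bases are not complementary): 4 (at positions 4, 8, 11, 18)
Effective Tm = 64 − 4×6 = 64 − 24 = 40°C

40°C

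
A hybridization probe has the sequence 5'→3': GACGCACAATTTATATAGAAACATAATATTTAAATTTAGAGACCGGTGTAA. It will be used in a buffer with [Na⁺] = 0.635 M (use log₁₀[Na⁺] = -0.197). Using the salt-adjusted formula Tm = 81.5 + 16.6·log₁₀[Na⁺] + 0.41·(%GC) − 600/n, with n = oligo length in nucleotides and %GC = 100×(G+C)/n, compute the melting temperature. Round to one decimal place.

77.7°C

Length n = 51. Base counts: A=22, G=8, C=6, T=15
G+C = 14, so %GC = 14/51 × 100 = 27.451%
Salt term: 16.6 × (-0.197) = -3.27
GC term: 0.41 × 27.451 = 11.255; length term: −600/51 = −11.765
Tm = 81.5 + (-3.27) + 11.255 − 11.765 = 77.72 → 77.7°C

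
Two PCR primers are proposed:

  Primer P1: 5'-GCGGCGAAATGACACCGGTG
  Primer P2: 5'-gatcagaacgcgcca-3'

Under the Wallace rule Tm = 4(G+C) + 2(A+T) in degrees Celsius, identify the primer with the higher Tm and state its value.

Primer P1, 66°C

Primer P1: A+T=7, G+C=13 → Tm = 2(7)+4(13) = 66°C
Primer P2: A+T=6, G+C=9 → Tm = 2(6)+4(9) = 48°C
66°C vs 48°C → primer P1 is higher.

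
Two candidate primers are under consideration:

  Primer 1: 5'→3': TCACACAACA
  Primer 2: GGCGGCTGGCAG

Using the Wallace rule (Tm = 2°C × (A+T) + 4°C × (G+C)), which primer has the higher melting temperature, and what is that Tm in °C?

Primer 2, 44°C

Primer 1: A+T=6, G+C=4 → Tm = 2(6)+4(4) = 28°C
Primer 2: A+T=2, G+C=10 → Tm = 2(2)+4(10) = 44°C
28°C vs 44°C → primer 2 is higher.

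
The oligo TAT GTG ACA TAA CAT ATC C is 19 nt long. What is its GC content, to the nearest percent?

Base counts: A=7, C=4, T=6, G=2
G+C = 2 + 4 = 6 out of 19 bases
%GC = 6/19 × 100 = 31.58% ≈ 32%

32%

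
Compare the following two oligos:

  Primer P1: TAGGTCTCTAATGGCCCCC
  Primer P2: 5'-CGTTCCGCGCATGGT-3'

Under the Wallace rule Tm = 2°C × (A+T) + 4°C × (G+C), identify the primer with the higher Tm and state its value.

Primer P1, 60°C

Primer P1: A+T=8, G+C=11 → Tm = 2(8)+4(11) = 60°C
Primer P2: A+T=5, G+C=10 → Tm = 2(5)+4(10) = 50°C
60°C vs 50°C → primer P1 is higher.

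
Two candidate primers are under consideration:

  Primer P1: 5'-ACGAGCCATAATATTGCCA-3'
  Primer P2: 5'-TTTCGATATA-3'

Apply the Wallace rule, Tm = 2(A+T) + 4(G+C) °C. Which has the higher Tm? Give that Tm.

Primer P1: A+T=11, G+C=8 → Tm = 2(11)+4(8) = 54°C
Primer P2: A+T=8, G+C=2 → Tm = 2(8)+4(2) = 24°C
54°C vs 24°C → primer P1 is higher.

Primer P1, 54°C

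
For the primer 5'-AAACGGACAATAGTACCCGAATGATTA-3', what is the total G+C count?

Base counts: T=5, C=5, G=5, A=12
Total G or C: 5 + 5 = 10

10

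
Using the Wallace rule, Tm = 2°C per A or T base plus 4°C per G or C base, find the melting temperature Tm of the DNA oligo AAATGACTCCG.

Counting bases: A=4, C=3, T=2, G=2
So N_AT = 6 and N_GC = 5.
Tm = 4·5 + 2·6 = 20 + 12 = 32°C

32°C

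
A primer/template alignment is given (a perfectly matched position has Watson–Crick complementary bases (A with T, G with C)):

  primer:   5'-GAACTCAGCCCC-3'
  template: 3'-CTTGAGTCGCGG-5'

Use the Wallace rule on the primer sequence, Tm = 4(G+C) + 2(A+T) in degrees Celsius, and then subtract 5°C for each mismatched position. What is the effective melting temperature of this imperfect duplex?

Primer base counts: A=3, T=1, G=2, C=6 → A+T=4, G+C=8
Perfect-match Tm = 2(4) + 4(8) = 8 + 32 = 40°C
Mismatches (positions where the bases are not complementary): 1 (at position 10)
Effective Tm = 40 − 1×5 = 40 − 5 = 35°C

35°C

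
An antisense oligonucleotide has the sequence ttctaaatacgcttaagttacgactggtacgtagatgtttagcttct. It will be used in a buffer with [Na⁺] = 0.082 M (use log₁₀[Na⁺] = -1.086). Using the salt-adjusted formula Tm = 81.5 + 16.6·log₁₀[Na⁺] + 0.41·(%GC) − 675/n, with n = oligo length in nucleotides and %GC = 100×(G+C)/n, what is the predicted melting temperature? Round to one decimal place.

63.9°C

Length n = 47. A=12, G=9, T=18, C=8
G+C = 17, so %GC = 17/47 × 100 = 36.17%
Salt term: 16.6 × (-1.086) = -18.028
GC term: 0.41 × 36.17 = 14.83; length term: −675/47 = −14.362
Tm = 81.5 + (-18.028) + 14.83 − 14.362 = 63.94 → 63.9°C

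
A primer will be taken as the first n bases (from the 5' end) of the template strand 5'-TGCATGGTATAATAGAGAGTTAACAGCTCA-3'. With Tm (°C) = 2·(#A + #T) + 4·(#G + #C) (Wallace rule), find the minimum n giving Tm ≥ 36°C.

n = 14

First 13 bases: TGCATGGTATAAT → Tm = 34°C (< 36°C)
First 14 bases: TGCATGGTATAATA → Tm = 36°C (≥ 36°C)
Each additional base adds 2°C (A/T) or 4°C (G/C), so Tm is non-decreasing in n; n = 14 is the first length to reach 36°C.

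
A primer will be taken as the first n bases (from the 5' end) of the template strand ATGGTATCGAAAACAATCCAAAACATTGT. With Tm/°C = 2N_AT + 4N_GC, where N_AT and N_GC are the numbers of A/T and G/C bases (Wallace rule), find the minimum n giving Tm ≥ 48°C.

First 17 bases: ATGGTATCGAAAACAAT → Tm = 44°C (< 48°C)
First 18 bases: ATGGTATCGAAAACAATC → Tm = 48°C (≥ 48°C)
Each additional base adds 2°C (A/T) or 4°C (G/C), so Tm is non-decreasing in n; n = 18 is the first length to reach 48°C.

n = 18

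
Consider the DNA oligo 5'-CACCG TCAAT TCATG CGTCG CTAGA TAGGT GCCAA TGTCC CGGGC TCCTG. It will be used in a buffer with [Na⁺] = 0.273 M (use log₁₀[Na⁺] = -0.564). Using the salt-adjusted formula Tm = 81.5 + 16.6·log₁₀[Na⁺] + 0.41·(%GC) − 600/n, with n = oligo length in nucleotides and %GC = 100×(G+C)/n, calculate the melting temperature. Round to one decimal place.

83.9°C

Length n = 50. Counting bases: T=12, C=16, A=9, G=13
G+C = 29, so %GC = 29/50 × 100 = 58%
Salt term: 16.6 × (-0.564) = -9.362
GC term: 0.41 × 58 = 23.78; length term: −600/50 = −12
Tm = 81.5 + (-9.362) + 23.78 − 12 = 83.918 → 83.9°C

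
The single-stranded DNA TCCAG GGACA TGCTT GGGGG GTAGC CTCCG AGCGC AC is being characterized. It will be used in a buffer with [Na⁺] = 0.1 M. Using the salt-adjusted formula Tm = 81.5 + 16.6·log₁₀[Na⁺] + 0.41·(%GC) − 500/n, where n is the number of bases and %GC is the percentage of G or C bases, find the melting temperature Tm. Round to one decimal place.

79.1°C

Length n = 37. Counting bases: G=14, A=6, C=11, T=6
G+C = 25, so %GC = 25/37 × 100 = 67.568%
Salt term: 16.6 × (-1) = -16.6
GC term: 0.41 × 67.568 = 27.703; length term: −500/37 = −13.514
Tm = 81.5 + (-16.6) + 27.703 − 13.514 = 79.089 → 79.1°C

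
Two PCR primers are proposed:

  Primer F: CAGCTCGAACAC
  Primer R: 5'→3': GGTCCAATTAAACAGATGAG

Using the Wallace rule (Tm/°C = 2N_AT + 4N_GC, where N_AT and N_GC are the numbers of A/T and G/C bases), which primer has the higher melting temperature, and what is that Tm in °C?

Primer R, 56°C

Primer F: A+T=5, G+C=7 → Tm = 2(5)+4(7) = 38°C
Primer R: A+T=12, G+C=8 → Tm = 2(12)+4(8) = 56°C
38°C vs 56°C → primer R is higher.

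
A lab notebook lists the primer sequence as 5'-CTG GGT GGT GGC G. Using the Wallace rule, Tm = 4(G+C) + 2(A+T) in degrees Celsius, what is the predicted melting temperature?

G=8, T=3, C=2, A=0
AT pairs contribute 3, GC pairs contribute 10.
Tm = 4·10 + 2·3 = 40 + 6 = 46°C

46°C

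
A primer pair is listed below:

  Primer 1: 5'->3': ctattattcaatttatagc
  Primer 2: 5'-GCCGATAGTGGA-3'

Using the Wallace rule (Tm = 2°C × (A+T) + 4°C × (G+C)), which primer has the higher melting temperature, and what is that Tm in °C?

Primer 1: A+T=15, G+C=4 → Tm = 2(15)+4(4) = 46°C
Primer 2: A+T=5, G+C=7 → Tm = 2(5)+4(7) = 38°C
46°C vs 38°C → primer 1 is higher.

Primer 1, 46°C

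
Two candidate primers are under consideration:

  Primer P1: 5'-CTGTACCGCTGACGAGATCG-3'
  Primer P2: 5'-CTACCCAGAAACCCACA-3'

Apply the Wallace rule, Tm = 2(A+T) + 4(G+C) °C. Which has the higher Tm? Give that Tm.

Primer P1: A+T=8, G+C=12 → Tm = 2(8)+4(12) = 64°C
Primer P2: A+T=8, G+C=9 → Tm = 2(8)+4(9) = 52°C
64°C vs 52°C → primer P1 is higher.

Primer P1, 64°C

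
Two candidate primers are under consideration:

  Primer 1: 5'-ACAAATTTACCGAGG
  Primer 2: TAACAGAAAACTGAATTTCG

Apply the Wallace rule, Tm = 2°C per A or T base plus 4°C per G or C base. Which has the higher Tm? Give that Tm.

Primer 1: A+T=9, G+C=6 → Tm = 2(9)+4(6) = 42°C
Primer 2: A+T=14, G+C=6 → Tm = 2(14)+4(6) = 52°C
42°C vs 52°C → primer 2 is higher.

Primer 2, 52°C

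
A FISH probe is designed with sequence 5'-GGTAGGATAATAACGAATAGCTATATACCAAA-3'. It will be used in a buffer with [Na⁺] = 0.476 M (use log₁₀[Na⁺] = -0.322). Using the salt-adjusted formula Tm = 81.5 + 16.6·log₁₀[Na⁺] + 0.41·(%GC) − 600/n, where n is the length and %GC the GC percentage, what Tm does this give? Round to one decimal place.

70.2°C

Length n = 32. T=7, C=4, G=6, A=15
G+C = 10, so %GC = 10/32 × 100 = 31.25%
Salt term: 16.6 × (-0.322) = -5.345
GC term: 0.41 × 31.25 = 12.812; length term: −600/32 = −18.75
Tm = 81.5 + (-5.345) + 12.812 − 18.75 = 70.217 → 70.2°C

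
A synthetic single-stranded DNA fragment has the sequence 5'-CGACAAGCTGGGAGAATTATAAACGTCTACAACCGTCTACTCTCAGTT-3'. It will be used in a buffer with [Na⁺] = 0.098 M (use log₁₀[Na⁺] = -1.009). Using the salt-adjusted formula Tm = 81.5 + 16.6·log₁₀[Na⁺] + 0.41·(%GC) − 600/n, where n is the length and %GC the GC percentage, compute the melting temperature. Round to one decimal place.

Length n = 48. Scanning the sequence gives A=15, C=12, G=9, T=12.
G+C = 21, so %GC = 21/48 × 100 = 43.75%
Salt term: 16.6 × (-1.009) = -16.749
GC term: 0.41 × 43.75 = 17.938; length term: −600/48 = −12.5
Tm = 81.5 + (-16.749) + 17.938 − 12.5 = 70.189 → 70.2°C

70.2°C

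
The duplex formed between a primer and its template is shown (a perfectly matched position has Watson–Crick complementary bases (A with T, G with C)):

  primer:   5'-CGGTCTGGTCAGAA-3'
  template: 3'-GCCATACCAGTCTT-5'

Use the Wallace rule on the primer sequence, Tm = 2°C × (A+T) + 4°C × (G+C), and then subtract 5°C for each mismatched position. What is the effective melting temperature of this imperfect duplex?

Primer base counts: A=3, T=3, G=5, C=3 → A+T=6, G+C=8
Perfect-match Tm = 2(6) + 4(8) = 12 + 32 = 44°C
Mismatches (positions where the bases are not complementary): 1 (at position 5)
Effective Tm = 44 − 1×5 = 44 − 5 = 39°C

39°C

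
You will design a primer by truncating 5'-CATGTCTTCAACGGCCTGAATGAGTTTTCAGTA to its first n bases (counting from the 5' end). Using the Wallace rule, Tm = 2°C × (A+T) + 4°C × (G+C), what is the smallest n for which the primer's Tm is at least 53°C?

First 17 bases: CATGTCTTCAACGGCCT → Tm = 52°C (< 53°C)
First 18 bases: CATGTCTTCAACGGCCTG → Tm = 56°C (≥ 53°C)
Each additional base adds 2°C (A/T) or 4°C (G/C), so Tm is non-decreasing in n; n = 18 is the first length to reach 53°C.

n = 18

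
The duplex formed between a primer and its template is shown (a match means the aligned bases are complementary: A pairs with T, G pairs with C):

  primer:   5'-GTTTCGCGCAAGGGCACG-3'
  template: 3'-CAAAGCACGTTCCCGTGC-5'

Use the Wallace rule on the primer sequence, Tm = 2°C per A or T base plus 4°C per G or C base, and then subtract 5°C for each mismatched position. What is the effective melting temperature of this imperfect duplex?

Primer base counts: A=3, T=3, G=7, C=5 → A+T=6, G+C=12
Perfect-match Tm = 2(6) + 4(12) = 12 + 48 = 60°C
Mismatches (positions where the bases are not complementary): 1 (at position 7)
Effective Tm = 60 − 1×5 = 60 − 5 = 55°C

55°C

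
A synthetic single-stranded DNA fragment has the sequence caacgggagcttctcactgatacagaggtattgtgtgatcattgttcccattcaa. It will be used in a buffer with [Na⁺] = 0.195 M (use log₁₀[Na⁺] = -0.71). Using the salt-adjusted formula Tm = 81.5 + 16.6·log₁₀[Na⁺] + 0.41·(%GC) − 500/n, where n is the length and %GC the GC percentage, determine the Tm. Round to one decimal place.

78.5°C

Length n = 55. Scanning the sequence gives T=17, A=14, G=12, C=12.
G+C = 24, so %GC = 24/55 × 100 = 43.636%
Salt term: 16.6 × (-0.71) = -11.786
GC term: 0.41 × 43.636 = 17.891; length term: −500/55 = −9.091
Tm = 81.5 + (-11.786) + 17.891 − 9.091 = 78.514 → 78.5°C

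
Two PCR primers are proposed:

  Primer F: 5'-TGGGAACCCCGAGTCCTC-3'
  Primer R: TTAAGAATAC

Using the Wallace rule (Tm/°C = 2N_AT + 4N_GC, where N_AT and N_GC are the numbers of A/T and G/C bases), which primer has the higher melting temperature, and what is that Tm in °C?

Primer F: A+T=6, G+C=12 → Tm = 2(6)+4(12) = 60°C
Primer R: A+T=8, G+C=2 → Tm = 2(8)+4(2) = 24°C
60°C vs 24°C → primer F is higher.

Primer F, 60°C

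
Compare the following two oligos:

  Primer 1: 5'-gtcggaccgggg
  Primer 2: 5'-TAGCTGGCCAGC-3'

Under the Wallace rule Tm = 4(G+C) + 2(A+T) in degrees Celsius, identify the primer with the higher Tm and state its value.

Primer 1, 44°C

Primer 1: A+T=2, G+C=10 → Tm = 2(2)+4(10) = 44°C
Primer 2: A+T=4, G+C=8 → Tm = 2(4)+4(8) = 40°C
44°C vs 40°C → primer 1 is higher.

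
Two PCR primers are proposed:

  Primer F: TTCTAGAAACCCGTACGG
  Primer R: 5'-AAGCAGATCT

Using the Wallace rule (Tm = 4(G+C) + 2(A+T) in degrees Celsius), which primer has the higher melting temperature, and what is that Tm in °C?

Primer F, 54°C

Primer F: A+T=9, G+C=9 → Tm = 2(9)+4(9) = 54°C
Primer R: A+T=6, G+C=4 → Tm = 2(6)+4(4) = 28°C
54°C vs 28°C → primer F is higher.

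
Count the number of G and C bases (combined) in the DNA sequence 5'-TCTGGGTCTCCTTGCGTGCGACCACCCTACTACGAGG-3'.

Counting bases: A=5, C=13, G=10, T=9
Total G or C: 10 + 13 = 23

23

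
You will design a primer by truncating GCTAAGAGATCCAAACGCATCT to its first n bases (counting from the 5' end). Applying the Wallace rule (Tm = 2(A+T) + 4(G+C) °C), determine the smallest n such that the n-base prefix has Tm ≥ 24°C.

First 7 bases: GCTAAGA → Tm = 20°C (< 24°C)
First 8 bases: GCTAAGAG → Tm = 24°C (≥ 24°C)
Each additional base adds 2°C (A/T) or 4°C (G/C), so Tm is non-decreasing in n; n = 8 is the first length to reach 24°C.

n = 8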